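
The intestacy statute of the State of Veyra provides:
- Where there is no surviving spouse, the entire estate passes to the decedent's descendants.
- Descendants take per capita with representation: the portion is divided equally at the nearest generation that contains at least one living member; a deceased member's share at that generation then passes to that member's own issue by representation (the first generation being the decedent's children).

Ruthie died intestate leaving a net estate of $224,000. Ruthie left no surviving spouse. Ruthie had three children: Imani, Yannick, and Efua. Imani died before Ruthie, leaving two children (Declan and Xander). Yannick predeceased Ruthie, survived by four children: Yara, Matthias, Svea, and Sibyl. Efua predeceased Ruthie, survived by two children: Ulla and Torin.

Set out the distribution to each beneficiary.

The entire $224,000 passes to the descendants.
No child survives, so the initial division is made at the grandchildren's generation.
That amount ($224,000) is divided into 8 shares of $28,000: Declan, Xander, Yara, Matthias, Svea, Sibyl, Ulla, and Torin each take $28,000.

Declan: $28,000; Xander: $28,000; Yara: $28,000; Matthias: $28,000; Svea: $28,000; Sibyl: $28,000; Ulla: $28,000; Torin: $28,000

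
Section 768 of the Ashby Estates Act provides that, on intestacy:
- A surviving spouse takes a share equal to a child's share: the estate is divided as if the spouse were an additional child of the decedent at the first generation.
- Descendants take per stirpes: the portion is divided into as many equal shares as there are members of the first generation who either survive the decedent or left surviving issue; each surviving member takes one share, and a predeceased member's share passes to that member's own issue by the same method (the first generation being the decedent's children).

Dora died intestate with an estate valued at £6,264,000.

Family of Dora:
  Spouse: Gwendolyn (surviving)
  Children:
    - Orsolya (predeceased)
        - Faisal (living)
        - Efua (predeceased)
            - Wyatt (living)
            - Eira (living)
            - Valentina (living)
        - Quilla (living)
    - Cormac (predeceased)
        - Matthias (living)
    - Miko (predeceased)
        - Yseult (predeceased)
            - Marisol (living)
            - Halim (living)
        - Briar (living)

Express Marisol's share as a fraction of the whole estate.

The spouse counts as an additional share at the children's level, so there are 4 primary shares of £1,566,000. Gwendolyn takes one such share (£1,566,000).
The children's combined portion (£4,698,000) is divided into 3 shares of £1,566,000: Orsolya's £1,566,000 share passes to Orsolya's issue; Cormac's £1,566,000 share passes to Cormac's issue; Miko's £1,566,000 share passes to Miko's issue.
Orsolya's share (£1,566,000) is divided into 3 shares of £522,000: Faisal and Quilla each take £522,000; Efua's £522,000 share passes to Efua's issue.
Efua's share (£522,000) is divided into 3 shares of £174,000: Wyatt, Eira, and Valentina each take £174,000.
Cormac's share (£1,566,000) passes entirely to Matthias.
Miko's share (£1,566,000) is divided into 2 shares of £783,000: Briar takes £783,000; Yseult's £783,000 share passes to Yseult's issue.
Yseult's share (£783,000) is divided into 2 shares of £391,500: Marisol and Halim each take £391,500.

Marisol receives 1/16 of the estate.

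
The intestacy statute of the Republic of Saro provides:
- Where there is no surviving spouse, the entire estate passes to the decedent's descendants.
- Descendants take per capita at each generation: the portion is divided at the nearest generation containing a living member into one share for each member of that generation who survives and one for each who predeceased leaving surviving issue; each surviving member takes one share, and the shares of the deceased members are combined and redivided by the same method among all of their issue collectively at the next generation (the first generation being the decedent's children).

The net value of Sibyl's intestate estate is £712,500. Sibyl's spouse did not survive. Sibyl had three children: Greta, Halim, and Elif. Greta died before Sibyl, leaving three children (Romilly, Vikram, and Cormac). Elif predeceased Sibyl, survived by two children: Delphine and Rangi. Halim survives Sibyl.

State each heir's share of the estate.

Romilly: £95,000; Vikram: £95,000; Cormac: £95,000; Halim: £237,500; Delphine: £95,000; Rangi: £95,000

The entire £712,500 passes to the descendants.
That amount (£712,500) is divided at the children's generation into 3 shares of £237,500. Halim takes £237,500. The 2 shares of the deceased (Greta and Elif) are combined into a pool of £475,000.
That pool (£475,000) is divided at the grandchildren's generation equally among Romilly, Vikram, Cormac, Delphine, and Rangi: £95,000 each.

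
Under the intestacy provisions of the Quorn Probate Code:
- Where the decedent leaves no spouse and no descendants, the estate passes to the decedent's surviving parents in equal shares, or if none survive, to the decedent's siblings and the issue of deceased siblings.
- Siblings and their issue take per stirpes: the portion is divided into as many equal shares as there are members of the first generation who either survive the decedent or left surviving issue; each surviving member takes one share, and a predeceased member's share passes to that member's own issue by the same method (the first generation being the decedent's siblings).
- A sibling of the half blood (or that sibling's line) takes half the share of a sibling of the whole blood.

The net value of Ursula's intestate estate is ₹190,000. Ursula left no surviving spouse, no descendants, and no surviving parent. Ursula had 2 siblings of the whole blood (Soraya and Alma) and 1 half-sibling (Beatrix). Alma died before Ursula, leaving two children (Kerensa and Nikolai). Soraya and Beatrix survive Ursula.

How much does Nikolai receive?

Nikolai receives ₹38,000.

The entire ₹190,000 passes to the siblings and their issue.
Counting each half-blood sibling's line as half a unit, there are 5/2 units in ₹190,000, so one unit is ₹76,000. Whole-blood lines (Soraya and Alma) take ₹76,000 each; half-blood lines (Beatrix) take ₹38,000 each.
Alma's share (₹76,000) is divided into 2 shares of ₹38,000: Kerensa and Nikolai each take ₹38,000.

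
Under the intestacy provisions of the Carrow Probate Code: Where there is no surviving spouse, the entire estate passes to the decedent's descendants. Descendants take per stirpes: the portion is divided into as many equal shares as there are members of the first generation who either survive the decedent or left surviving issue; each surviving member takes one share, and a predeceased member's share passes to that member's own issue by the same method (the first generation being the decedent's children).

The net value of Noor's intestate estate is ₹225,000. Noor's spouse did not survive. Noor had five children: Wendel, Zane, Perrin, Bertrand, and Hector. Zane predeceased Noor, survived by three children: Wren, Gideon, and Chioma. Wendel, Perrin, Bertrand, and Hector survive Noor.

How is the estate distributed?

Wendel: ₹45,000; Wren: ₹15,000; Gideon: ₹15,000; Chioma: ₹15,000; Perrin: ₹45,000; Bertrand: ₹45,000; Hector: ₹45,000

The entire ₹225,000 passes to the descendants.
That amount (₹225,000) is divided into 5 shares of ₹45,000: Wendel, Perrin, Bertrand, and Hector each take ₹45,000; Zane's ₹45,000 share passes to Zane's issue.
Zane's share (₹45,000) is divided into 3 shares of ₹15,000: Wren, Gideon, and Chioma each take ₹15,000.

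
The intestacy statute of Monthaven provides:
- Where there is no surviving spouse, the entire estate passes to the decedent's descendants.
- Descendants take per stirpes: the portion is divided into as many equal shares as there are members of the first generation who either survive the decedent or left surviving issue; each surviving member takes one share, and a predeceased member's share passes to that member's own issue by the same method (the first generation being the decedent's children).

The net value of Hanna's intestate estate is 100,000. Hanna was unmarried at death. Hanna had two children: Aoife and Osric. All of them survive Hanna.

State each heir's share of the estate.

Aoife: 50,000; Osric: 50,000

The entire 100,000 passes to the descendants.
That amount (100,000) is divided into 2 shares of 50,000: Aoife and Osric each take 50,000.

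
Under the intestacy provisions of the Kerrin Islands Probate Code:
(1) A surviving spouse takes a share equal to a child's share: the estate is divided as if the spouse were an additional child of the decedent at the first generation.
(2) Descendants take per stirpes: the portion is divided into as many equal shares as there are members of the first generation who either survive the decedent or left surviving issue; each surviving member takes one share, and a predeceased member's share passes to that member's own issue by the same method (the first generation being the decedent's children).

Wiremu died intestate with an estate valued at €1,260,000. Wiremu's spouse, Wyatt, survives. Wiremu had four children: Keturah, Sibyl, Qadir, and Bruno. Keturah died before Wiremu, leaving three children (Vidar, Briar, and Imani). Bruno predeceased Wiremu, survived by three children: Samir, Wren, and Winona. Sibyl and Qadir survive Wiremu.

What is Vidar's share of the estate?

Vidar receives €84,000.

The spouse counts as an additional share at the children's level, so there are 5 primary shares of €252,000. Wyatt takes one such share (€252,000).
The children's combined portion (€1,008,000) is divided into 4 shares of €252,000: Sibyl and Qadir each take €252,000; Keturah's €252,000 share passes to Keturah's issue; Bruno's €252,000 share passes to Bruno's issue.
Keturah's share (€252,000) is divided into 3 shares of €84,000: Vidar, Briar, and Imani each take €84,000.
Bruno's share (€252,000) is divided into 3 shares of €84,000: Samir, Wren, and Winona each take €84,000.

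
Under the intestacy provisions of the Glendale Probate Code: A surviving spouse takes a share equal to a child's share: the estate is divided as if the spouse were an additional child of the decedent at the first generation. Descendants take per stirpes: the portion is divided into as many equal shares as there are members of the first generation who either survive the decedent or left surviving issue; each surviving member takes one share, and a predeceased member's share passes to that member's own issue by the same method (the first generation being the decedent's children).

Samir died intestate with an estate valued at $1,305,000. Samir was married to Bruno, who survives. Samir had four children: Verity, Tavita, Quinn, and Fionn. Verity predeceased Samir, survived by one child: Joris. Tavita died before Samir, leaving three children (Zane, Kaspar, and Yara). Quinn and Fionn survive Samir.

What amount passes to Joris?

Joris receives $261,000.

The spouse counts as an additional share at the children's level, so there are 5 primary shares of $261,000. Bruno takes one such share ($261,000).
The children's combined portion ($1,044,000) is divided into 4 shares of $261,000: Quinn and Fionn each take $261,000; Verity's $261,000 share passes to Verity's issue; Tavita's $261,000 share passes to Tavita's issue.
Verity's share ($261,000) passes entirely to Joris.
Tavita's share ($261,000) is divided into 3 shares of $87,000: Zane, Kaspar, and Yara each take $87,000.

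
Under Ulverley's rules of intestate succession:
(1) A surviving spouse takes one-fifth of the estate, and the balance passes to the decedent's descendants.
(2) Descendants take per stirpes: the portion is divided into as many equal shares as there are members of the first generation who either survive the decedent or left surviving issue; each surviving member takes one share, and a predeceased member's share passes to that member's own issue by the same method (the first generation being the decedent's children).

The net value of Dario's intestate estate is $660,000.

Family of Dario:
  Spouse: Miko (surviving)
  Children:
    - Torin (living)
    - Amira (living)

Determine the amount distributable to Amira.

Amira receives $264,000.

Miko takes one-fifth of $660,000 = $132,000. The remaining $528,000 passes to the descendants.
The descendants' portion ($528,000) is divided into 2 shares of $264,000: Torin and Amira each take $264,000.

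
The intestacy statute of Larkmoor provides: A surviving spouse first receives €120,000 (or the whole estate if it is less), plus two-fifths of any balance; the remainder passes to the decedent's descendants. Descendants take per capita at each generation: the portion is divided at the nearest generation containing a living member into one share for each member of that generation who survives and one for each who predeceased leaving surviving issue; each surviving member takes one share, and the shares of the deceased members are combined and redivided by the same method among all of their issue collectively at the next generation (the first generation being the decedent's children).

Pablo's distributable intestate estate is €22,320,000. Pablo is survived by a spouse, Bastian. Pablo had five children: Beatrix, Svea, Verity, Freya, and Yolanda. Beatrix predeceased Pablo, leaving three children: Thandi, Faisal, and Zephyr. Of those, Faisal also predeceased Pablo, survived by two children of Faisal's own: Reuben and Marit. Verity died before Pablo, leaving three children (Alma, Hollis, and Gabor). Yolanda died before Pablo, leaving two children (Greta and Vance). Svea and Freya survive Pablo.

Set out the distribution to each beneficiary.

Bastian: €9,000,000; Thandi: €999,000; Reuben: €499,500; Marit: €499,500; Zephyr: €999,000; Svea: €2,664,000; Alma: €999,000; Hollis: €999,000; Gabor: €999,000; Freya: €2,664,000; Greta: €999,000; Vance: €999,000

Bastian first takes €120,000, leaving a balance of €22,200,000. Bastian then takes two-fifths of the balance (€8,880,000), for a total of €9,000,000. The remaining €13,320,000 passes to the descendants.
The descendants' portion (€13,320,000) is divided at the children's generation into 5 shares of €2,664,000. Svea and Freya each take €2,664,000. The 3 shares of the deceased (Beatrix, Verity, and Yolanda) are combined into a pool of €7,992,000.
That pool (€7,992,000) is divided at the grandchildren's generation into 8 shares of €999,000. Thandi, Zephyr, Alma, Hollis, Gabor, Greta, and Vance each take €999,000. The remaining share for the deceased Faisal (€999,000) is carried to the next generation.
That pool (€999,000) is divided at the great-grandchildren's generation equally among Reuben and Marit: €499,500 each.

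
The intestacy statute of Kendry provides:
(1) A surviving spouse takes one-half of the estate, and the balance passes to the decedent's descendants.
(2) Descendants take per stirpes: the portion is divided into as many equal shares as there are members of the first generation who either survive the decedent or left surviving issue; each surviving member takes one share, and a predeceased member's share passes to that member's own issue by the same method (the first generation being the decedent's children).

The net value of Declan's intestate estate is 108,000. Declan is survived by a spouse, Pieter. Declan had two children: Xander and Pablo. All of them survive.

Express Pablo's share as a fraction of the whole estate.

Pablo receives 1/4 of the estate.

Pieter takes one-half of 108,000 = 54,000. The remaining 54,000 passes to the descendants.
The descendants' portion (54,000) is divided into 2 shares of 27,000: Xander and Pablo each take 27,000.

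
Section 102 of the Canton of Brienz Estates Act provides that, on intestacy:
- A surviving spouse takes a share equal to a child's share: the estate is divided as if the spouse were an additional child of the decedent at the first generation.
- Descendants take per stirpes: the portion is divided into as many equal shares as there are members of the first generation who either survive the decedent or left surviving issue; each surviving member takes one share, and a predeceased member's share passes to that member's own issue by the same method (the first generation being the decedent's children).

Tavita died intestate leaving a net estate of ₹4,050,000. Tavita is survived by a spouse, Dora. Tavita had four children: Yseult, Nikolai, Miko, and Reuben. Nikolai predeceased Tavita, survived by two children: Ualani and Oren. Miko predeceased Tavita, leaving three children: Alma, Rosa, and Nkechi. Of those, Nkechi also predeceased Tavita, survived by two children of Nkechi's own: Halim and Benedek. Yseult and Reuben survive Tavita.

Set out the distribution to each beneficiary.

The spouse counts as an additional share at the children's level, so there are 5 primary shares of ₹810,000. Dora takes one such share (₹810,000).
The children's combined portion (₹3,240,000) is divided into 4 shares of ₹810,000: Yseult and Reuben each take ₹810,000; Nikolai's ₹810,000 share passes to Nikolai's issue; Miko's ₹810,000 share passes to Miko's issue.
Nikolai's share (₹810,000) is divided into 2 shares of ₹405,000: Ualani and Oren each take ₹405,000.
Miko's share (₹810,000) is divided into 3 shares of ₹270,000: Alma and Rosa each take ₹270,000; Nkechi's ₹270,000 share passes to Nkechi's issue.
Nkechi's share (₹270,000) is divided into 2 shares of ₹135,000: Halim and Benedek each take ₹135,000.

Dora: ₹810,000; Yseult: ₹810,000; Ualani: ₹405,000; Oren: ₹405,000; Alma: ₹270,000; Rosa: ₹270,000; Halim: ₹135,000; Benedek: ₹135,000; Reuben: ₹810,000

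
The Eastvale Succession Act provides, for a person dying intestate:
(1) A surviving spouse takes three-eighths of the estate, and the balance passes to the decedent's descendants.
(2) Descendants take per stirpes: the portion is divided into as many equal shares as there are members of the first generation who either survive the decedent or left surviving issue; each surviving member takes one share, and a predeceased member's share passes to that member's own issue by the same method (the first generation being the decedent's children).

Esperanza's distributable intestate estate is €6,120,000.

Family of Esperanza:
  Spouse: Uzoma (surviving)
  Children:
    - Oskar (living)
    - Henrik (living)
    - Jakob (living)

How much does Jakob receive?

Jakob receives €1,275,000.

Uzoma takes three-eighths of €6,120,000 = €2,295,000. The remaining €3,825,000 passes to the descendants.
The descendants' portion (€3,825,000) is divided into 3 shares of €1,275,000: Oskar, Henrik, and Jakob each take €1,275,000.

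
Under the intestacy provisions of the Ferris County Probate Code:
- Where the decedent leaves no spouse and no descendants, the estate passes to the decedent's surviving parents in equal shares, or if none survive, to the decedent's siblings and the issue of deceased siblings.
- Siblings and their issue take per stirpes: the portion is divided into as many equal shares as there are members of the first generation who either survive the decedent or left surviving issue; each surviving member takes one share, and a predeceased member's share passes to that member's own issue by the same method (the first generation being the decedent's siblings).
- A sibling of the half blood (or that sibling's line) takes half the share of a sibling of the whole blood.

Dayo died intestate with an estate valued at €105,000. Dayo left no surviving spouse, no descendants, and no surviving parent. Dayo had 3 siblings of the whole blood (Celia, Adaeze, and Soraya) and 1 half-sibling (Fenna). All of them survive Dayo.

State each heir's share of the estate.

The entire €105,000 passes to the siblings and their issue.
Counting each half-blood sibling's line as half a unit, there are 7/2 units in €105,000, so one unit is €30,000. Whole-blood lines (Celia, Adaeze, and Soraya) take €30,000 each; half-blood lines (Fenna) take €15,000 each.

Fenna: €15,000; Celia: €30,000; Adaeze: €30,000; Soraya: €30,000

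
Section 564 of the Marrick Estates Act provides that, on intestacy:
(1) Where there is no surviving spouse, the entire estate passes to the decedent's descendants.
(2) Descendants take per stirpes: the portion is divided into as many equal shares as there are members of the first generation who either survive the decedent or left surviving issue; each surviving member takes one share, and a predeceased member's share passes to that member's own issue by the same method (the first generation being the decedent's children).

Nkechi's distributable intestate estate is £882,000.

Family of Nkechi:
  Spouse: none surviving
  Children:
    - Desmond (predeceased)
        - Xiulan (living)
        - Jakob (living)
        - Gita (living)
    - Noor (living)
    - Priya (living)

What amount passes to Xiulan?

Xiulan receives £98,000.

The entire £882,000 passes to the descendants.
That amount (£882,000) is divided into 3 shares of £294,000: Noor and Priya each take £294,000; Desmond's £294,000 share passes to Desmond's issue.
Desmond's share (£294,000) is divided into 3 shares of £98,000: Xiulan, Jakob, and Gita each take £98,000.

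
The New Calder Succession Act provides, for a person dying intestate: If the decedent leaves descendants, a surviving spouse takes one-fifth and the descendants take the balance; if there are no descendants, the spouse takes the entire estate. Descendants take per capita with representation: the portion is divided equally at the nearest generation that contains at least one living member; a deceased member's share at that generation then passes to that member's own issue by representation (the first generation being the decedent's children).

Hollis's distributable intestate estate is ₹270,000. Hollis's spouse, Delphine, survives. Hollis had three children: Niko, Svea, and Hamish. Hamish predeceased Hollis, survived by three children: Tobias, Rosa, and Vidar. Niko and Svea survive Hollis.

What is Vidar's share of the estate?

Vidar receives ₹24,000.

Delphine takes one-fifth of ₹270,000 = ₹54,000. The remaining ₹216,000 passes to the descendants.
The descendants' portion (₹216,000) is divided into 3 shares of ₹72,000: Niko and Svea each take ₹72,000; Hamish's ₹72,000 share passes to Hamish's issue.
Hamish's share (₹72,000) is divided into 3 shares of ₹24,000: Tobias, Rosa, and Vidar each take ₹24,000.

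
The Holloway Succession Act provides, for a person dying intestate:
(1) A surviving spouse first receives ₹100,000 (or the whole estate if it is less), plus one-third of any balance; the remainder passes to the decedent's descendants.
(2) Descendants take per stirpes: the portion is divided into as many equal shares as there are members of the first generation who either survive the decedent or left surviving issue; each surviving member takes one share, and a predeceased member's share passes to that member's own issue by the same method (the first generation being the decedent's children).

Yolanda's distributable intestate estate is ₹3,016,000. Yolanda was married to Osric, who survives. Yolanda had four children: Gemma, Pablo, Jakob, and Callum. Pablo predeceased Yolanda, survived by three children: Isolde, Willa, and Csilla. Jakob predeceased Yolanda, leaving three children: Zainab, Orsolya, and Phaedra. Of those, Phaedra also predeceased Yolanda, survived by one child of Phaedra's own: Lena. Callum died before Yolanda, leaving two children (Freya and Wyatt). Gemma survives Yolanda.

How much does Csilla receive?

Osric first takes ₹100,000, leaving a balance of ₹2,916,000. Osric then takes one-third of the balance (₹972,000), for a total of ₹1,072,000. The remaining ₹1,944,000 passes to the descendants.
The descendants' portion (₹1,944,000) is divided into 4 shares of ₹486,000: Gemma takes ₹486,000; Pablo's ₹486,000 share passes to Pablo's issue; Jakob's ₹486,000 share passes to Jakob's issue; Callum's ₹486,000 share passes to Callum's issue.
Pablo's share (₹486,000) is divided into 3 shares of ₹162,000: Isolde, Willa, and Csilla each take ₹162,000.
Jakob's share (₹486,000) is divided into 3 shares of ₹162,000: Zainab and Orsolya each take ₹162,000; Phaedra's ₹162,000 share passes to Phaedra's issue.
Phaedra's share (₹162,000) passes entirely to Lena.
Callum's share (₹486,000) is divided into 2 shares of ₹243,000: Freya and Wyatt each take ₹243,000.

Csilla receives ₹162,000.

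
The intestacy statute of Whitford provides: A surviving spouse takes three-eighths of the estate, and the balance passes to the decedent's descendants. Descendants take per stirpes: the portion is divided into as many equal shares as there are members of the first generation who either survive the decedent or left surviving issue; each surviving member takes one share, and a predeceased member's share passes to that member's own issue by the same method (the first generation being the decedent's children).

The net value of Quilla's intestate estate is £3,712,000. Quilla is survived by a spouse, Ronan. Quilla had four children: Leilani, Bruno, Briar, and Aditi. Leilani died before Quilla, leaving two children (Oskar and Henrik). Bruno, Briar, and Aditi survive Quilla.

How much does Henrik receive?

Henrik receives £290,000.

Ronan takes three-eighths of £3,712,000 = £1,392,000. The remaining £2,320,000 passes to the descendants.
The descendants' portion (£2,320,000) is divided into 4 shares of £580,000: Bruno, Briar, and Aditi each take £580,000; Leilani's £580,000 share passes to Leilani's issue.
Leilani's share (£580,000) is divided into 2 shares of £290,000: Oskar and Henrik each take £290,000.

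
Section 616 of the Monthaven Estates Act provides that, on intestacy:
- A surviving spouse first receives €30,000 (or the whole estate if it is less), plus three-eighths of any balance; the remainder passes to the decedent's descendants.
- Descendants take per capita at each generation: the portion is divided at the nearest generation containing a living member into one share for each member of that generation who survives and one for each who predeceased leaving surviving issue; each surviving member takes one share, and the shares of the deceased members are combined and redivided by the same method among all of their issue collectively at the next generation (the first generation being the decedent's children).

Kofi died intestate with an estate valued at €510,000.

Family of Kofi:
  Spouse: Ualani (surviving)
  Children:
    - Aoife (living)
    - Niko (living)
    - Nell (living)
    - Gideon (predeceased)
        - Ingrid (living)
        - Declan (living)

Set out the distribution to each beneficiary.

Ualani first takes €30,000, leaving a balance of €480,000. Ualani then takes three-eighths of the balance (€180,000), for a total of €210,000. The remaining €300,000 passes to the descendants.
The descendants' portion (€300,000) is divided at the children's generation into 4 shares of €75,000. Aoife, Niko, and Nell each take €75,000. The remaining share for the deceased Gideon (€75,000) is carried to the next generation.
That pool (€75,000) is divided at the grandchildren's generation equally among Ingrid and Declan: €37,500 each.

Ualani: €210,000; Aoife: €75,000; Niko: €75,000; Nell: €75,000; Ingrid: €37,500; Declan: €37,500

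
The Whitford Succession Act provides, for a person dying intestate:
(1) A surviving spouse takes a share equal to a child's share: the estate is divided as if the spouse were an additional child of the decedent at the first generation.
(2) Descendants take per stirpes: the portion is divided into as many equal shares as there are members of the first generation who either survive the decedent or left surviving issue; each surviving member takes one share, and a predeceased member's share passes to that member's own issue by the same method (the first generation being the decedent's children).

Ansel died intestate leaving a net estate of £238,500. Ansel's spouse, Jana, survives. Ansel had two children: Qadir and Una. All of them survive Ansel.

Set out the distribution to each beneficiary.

The spouse counts as an additional share at the children's level, so there are 3 primary shares of £79,500. Jana takes one such share (£79,500).
The children's combined portion (£159,000) is divided into 2 shares of £79,500: Qadir and Una each take £79,500.

Jana: £79,500; Qadir: £79,500; Una: £79,500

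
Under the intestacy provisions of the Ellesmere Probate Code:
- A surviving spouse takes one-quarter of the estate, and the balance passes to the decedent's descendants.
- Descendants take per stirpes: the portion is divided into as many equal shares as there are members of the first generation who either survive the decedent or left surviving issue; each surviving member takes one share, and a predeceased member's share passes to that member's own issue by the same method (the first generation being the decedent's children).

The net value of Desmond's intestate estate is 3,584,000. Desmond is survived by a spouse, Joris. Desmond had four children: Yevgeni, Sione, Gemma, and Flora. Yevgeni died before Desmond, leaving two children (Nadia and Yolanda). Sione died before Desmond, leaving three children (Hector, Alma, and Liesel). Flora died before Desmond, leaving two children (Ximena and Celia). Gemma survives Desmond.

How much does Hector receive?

Hector receives 224,000.

Joris takes one-quarter of 3,584,000 = 896,000. The remaining 2,688,000 passes to the descendants.
The descendants' portion (2,688,000) is divided into 4 shares of 672,000: Gemma takes 672,000; Yevgeni's 672,000 share passes to Yevgeni's issue; Sione's 672,000 share passes to Sione's issue; Flora's 672,000 share passes to Flora's issue.
Yevgeni's share (672,000) is divided into 2 shares of 336,000: Nadia and Yolanda each take 336,000.
Sione's share (672,000) is divided into 3 shares of 224,000: Hector, Alma, and Liesel each take 224,000.
Flora's share (672,000) is divided into 2 shares of 336,000: Ximena and Celia each take 336,000.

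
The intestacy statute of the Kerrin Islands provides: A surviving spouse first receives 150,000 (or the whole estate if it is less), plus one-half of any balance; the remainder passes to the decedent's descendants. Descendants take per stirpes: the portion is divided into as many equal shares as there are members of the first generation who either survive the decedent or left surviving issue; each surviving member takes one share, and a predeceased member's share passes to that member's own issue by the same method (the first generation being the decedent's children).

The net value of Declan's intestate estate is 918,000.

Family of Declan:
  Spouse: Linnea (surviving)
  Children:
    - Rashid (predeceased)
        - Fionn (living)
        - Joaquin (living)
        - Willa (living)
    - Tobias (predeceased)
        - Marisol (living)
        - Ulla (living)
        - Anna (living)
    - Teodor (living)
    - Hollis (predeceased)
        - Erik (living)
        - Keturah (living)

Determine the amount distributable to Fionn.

Linnea first takes 150,000, leaving a balance of 768,000. Linnea then takes one-half of the balance (384,000), for a total of 534,000. The remaining 384,000 passes to the descendants.
The descendants' portion (384,000) is divided into 4 shares of 96,000: Teodor takes 96,000; Rashid's 96,000 share passes to Rashid's issue; Tobias's 96,000 share passes to Tobias's issue; Hollis's 96,000 share passes to Hollis's issue.
Rashid's share (96,000) is divided into 3 shares of 32,000: Fionn, Joaquin, and Willa each take 32,000.
Tobias's share (96,000) is divided into 3 shares of 32,000: Marisol, Ulla, and Anna each take 32,000.
Hollis's share (96,000) is divided into 2 shares of 48,000: Erik and Keturah each take 48,000.

Fionn receives 32,000.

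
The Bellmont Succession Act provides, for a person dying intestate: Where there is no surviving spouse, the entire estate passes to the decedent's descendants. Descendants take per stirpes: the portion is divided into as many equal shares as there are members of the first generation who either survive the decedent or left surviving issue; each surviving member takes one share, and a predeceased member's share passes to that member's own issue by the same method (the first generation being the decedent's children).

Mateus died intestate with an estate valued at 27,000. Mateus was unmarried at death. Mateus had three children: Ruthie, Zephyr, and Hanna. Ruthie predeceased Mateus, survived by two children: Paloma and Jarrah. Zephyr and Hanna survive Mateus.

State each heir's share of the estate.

The entire 27,000 passes to the descendants.
That amount (27,000) is divided into 3 shares of 9,000: Zephyr and Hanna each take 9,000; Ruthie's 9,000 share passes to Ruthie's issue.
Ruthie's share (9,000) is divided into 2 shares of 4,500: Paloma and Jarrah each take 4,500.

Paloma: 4,500; Jarrah: 4,500; Zephyr: 9,000; Hanna: 9,000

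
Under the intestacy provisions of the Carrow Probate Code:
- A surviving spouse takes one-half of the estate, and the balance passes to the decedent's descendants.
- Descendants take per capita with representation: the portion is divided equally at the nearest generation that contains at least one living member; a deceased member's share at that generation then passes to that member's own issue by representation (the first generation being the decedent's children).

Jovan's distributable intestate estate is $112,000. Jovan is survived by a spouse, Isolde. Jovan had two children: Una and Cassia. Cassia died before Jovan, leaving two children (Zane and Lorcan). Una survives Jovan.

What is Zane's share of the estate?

Zane receives $14,000.

Isolde takes one-half of $112,000 = $56,000. The remaining $56,000 passes to the descendants.
The descendants' portion ($56,000) is divided into 2 shares of $28,000: Una takes $28,000; Cassia's $28,000 share passes to Cassia's issue.
Cassia's share ($28,000) is divided into 2 shares of $14,000: Zane and Lorcan each take $14,000.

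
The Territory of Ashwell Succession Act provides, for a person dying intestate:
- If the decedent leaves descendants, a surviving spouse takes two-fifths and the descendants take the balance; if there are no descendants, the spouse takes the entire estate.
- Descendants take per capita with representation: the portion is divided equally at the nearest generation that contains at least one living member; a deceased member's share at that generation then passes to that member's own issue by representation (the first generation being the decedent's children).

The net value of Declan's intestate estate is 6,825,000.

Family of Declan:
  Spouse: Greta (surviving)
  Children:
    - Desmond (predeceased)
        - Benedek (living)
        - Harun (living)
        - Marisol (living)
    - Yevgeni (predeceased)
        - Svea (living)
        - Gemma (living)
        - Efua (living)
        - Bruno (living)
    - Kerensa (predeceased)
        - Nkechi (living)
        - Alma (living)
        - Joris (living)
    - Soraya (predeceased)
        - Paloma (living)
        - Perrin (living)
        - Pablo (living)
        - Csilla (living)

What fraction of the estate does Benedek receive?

Greta takes two-fifths of 6,825,000 = 2,730,000. The remaining 4,095,000 passes to the descendants.
No child survives, so the initial division is made at the grandchildren's generation.
The descendants' portion (4,095,000) is divided into 14 shares of 292,500: Benedek, Harun, Marisol, Svea, Gemma, Efua, Bruno, Nkechi, Alma, Joris, Paloma, Perrin, Pablo, and Csilla each take 292,500.

Benedek receives 3/70 of the estate.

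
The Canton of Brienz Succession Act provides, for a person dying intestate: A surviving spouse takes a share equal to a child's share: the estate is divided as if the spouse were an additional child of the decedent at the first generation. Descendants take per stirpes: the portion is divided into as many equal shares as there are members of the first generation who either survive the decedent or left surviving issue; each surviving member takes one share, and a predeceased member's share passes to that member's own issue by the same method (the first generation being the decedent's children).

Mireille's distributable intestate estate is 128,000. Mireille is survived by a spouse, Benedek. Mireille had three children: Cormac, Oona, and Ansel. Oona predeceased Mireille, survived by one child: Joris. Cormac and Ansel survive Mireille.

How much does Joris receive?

The spouse counts as an additional share at the children's level, so there are 4 primary shares of 32,000. Benedek takes one such share (32,000).
The children's combined portion (96,000) is divided into 3 shares of 32,000: Cormac and Ansel each take 32,000; Oona's 32,000 share passes to Oona's issue.
Oona's share (32,000) passes entirely to Joris.

Joris receives 32,000.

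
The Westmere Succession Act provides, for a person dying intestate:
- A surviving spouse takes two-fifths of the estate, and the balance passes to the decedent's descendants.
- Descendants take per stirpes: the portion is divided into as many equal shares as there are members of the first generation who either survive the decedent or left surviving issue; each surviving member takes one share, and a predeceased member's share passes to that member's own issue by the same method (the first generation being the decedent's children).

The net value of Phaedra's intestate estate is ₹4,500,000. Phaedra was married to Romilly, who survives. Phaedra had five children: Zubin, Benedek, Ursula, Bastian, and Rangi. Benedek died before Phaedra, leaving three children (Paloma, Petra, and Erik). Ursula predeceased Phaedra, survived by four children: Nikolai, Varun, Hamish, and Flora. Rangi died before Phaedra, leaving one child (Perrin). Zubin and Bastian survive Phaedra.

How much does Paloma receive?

Paloma receives ₹180,000.

Romilly takes two-fifths of ₹4,500,000 = ₹1,800,000. The remaining ₹2,700,000 passes to the descendants.
The descendants' portion (₹2,700,000) is divided into 5 shares of ₹540,000: Zubin and Bastian each take ₹540,000; Benedek's ₹540,000 share passes to Benedek's issue; Ursula's ₹540,000 share passes to Ursula's issue; Rangi's ₹540,000 share passes to Rangi's issue.
Benedek's share (₹540,000) is divided into 3 shares of ₹180,000: Paloma, Petra, and Erik each take ₹180,000.
Ursula's share (₹540,000) is divided into 4 shares of ₹135,000: Nikolai, Varun, Hamish, and Flora each take ₹135,000.
Rangi's share (₹540,000) passes entirely to Perrin.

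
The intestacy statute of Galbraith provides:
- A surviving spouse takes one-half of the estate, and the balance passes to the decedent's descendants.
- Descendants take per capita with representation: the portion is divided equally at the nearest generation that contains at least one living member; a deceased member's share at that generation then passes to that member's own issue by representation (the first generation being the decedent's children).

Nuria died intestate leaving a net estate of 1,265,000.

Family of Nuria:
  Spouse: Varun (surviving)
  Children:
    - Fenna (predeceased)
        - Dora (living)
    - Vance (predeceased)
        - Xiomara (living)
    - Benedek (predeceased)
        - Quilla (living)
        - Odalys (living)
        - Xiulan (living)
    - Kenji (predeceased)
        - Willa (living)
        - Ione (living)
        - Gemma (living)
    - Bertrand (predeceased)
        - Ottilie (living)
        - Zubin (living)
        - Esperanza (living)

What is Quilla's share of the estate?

Quilla receives 57,500.

Varun takes one-half of 1,265,000 = 632,500. The remaining 632,500 passes to the descendants.
No child survives, so the initial division is made at the grandchildren's generation.
The descendants' portion (632,500) is divided into 11 shares of 57,500: Dora, Xiomara, Quilla, Odalys, Xiulan, Willa, Ione, Gemma, Ottilie, Zubin, and Esperanza each take 57,500.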